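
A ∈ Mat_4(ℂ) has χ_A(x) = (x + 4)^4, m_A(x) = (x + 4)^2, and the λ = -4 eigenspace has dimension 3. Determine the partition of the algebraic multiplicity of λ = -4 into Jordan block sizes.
Block sizes for λ = -4: [2, 1, 1]

Step 1 — from the characteristic polynomial, algebraic multiplicity of λ = -4 is 4. From dim ker(A − (-4)·I) = 3, there are exactly 3 Jordan blocks for λ = -4.
Step 2 — from the minimal polynomial, the factor (x + 4)^2 tells us the largest block for λ = -4 has size 2.
Step 3 — with total size 4, 3 blocks, and largest block 2, the block sizes (in nonincreasing order) are [2, 1, 1].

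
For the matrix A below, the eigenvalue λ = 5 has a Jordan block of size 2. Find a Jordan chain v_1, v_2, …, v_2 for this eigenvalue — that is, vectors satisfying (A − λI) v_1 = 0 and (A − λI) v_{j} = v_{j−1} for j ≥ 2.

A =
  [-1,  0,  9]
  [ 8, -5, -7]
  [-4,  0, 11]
A Jordan chain for λ = 5 of length 2:
v_1 = (-6, -2, -4)ᵀ
v_2 = (1, 1, 0)ᵀ

Let N = A − (5)·I. We want v_2 with N^2 v_2 = 0 but N^1 v_2 ≠ 0; then v_{j-1} := N · v_j for j = 2, …, 2.

Pick v_2 = (1, 1, 0)ᵀ.
Then v_1 = N · v_2 = (-6, -2, -4)ᵀ.

Sanity check: (A − (5)·I) v_1 = (0, 0, 0)ᵀ = 0. ✓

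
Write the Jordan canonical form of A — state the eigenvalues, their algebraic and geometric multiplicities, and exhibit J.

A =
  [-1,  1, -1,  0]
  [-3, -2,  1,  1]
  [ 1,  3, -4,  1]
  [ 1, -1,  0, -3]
J_2(-3) ⊕ J_2(-2)

The characteristic polynomial is
  det(x·I − A) = x^4 + 10*x^3 + 37*x^2 + 60*x + 36 = (x + 2)^2*(x + 3)^2

Eigenvalues and multiplicities (the geometric multiplicity of λ is n − rank(A − λI), which equals the number of Jordan blocks for λ):
  λ = -3: algebraic multiplicity = 2, geometric multiplicity = 1
  λ = -2: algebraic multiplicity = 2, geometric multiplicity = 1

Determining the block sizes for each eigenvalue:
  λ = -3: one block (gm = 1), so the single block has size am = 2 → block sizes [2]
  λ = -2: one block (gm = 1), so the single block has size am = 2 → block sizes [2]

Assembling the blocks gives a Jordan form
J =
  [-3,  1,  0,  0]
  [ 0, -3,  0,  0]
  [ 0,  0, -2,  1]
  [ 0,  0,  0, -2]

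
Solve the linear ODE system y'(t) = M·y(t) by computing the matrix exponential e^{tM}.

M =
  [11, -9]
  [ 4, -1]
e^{tM} =
  [6*t*exp(5*t) + exp(5*t), -9*t*exp(5*t)]
  [4*t*exp(5*t), -6*t*exp(5*t) + exp(5*t)]

Strategy: write M = P · J · P⁻¹ where J is a Jordan canonical form, so e^{tM} = P · e^{tJ} · P⁻¹, and e^{tJ} can be computed block-by-block.

M has Jordan form
J =
  [5, 1]
  [0, 5]
(up to reordering of blocks).

Per-block formulas:
  For a 2×2 Jordan block J_2(5): exp(t · J_2(5)) = e^(5t)·(I + t·N), where N is the 2×2 nilpotent shift.

After assembling e^{tJ} and conjugating by P, we get:

e^{tM} =
  [6*t*exp(5*t) + exp(5*t), -9*t*exp(5*t)]
  [4*t*exp(5*t), -6*t*exp(5*t) + exp(5*t)]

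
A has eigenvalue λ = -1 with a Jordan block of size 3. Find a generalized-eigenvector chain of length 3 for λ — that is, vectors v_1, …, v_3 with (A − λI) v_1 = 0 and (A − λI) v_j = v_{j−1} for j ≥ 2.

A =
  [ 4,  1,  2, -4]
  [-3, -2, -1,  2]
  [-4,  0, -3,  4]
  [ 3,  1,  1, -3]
A Jordan chain for λ = -1 of length 3:
v_1 = (2, -2, 0, 2)ᵀ
v_2 = (5, -3, -4, 3)ᵀ
v_3 = (1, 0, 0, 0)ᵀ

Let N = A − (-1)·I. We want v_3 with N^3 v_3 = 0 but N^2 v_3 ≠ 0; then v_{j-1} := N · v_j for j = 3, …, 2.

Pick v_3 = (1, 0, 0, 0)ᵀ.
Then v_2 = N · v_3 = (5, -3, -4, 3)ᵀ.
Then v_1 = N · v_2 = (2, -2, 0, 2)ᵀ.

Sanity check: (A − (-1)·I) v_1 = (0, 0, 0, 0)ᵀ = 0. ✓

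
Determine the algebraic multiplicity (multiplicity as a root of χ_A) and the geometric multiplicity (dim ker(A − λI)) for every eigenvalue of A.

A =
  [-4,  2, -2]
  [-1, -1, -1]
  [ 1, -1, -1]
λ = -2: alg = 3, geom = 2

Step 1 — factor the characteristic polynomial to read off the algebraic multiplicities:
  χ_A(x) = (x + 2)^3

Step 2 — compute geometric multiplicities via the rank-nullity identity g(λ) = n − rank(A − λI):
  rank(A − (-2)·I) = 1, so dim ker(A − (-2)·I) = n − 1 = 2

Summary:
  λ = -2: algebraic multiplicity = 3, geometric multiplicity = 2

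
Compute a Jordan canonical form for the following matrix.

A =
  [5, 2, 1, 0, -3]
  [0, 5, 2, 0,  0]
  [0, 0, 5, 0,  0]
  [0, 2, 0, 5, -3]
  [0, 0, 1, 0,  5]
J_3(5) ⊕ J_1(5) ⊕ J_1(5)

The characteristic polynomial is
  det(x·I − A) = x^5 - 25*x^4 + 250*x^3 - 1250*x^2 + 3125*x - 3125 = (x - 5)^5

Eigenvalues and multiplicities (the geometric multiplicity of λ is n − rank(A − λI), which equals the number of Jordan blocks for λ):
  λ = 5: algebraic multiplicity = 5, geometric multiplicity = 3

Determining the block sizes for each eigenvalue:
  λ = 5: with am = 5 and gm = 3, the partition is not yet determined (e.g. several partitions of 5 into 3 parts exist). Let N = A − (5)·I. Computing rank(N^1) = 2, rank(N^2) = 1, rank(N^3) = 0; the number of blocks of size ≥ j is rank(N^{j−1}) − rank(N^j), giving [3, 1, 1]. So we have 1 block(s) of size 3, 2 block(s) of size 1 → block sizes [3, 1, 1]

Assembling the blocks gives a Jordan form
J =
  [5, 1, 0, 0, 0]
  [0, 5, 1, 0, 0]
  [0, 0, 5, 0, 0]
  [0, 0, 0, 5, 0]
  [0, 0, 0, 0, 5]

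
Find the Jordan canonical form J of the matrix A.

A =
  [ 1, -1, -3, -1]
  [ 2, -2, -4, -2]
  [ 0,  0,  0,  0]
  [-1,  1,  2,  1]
J_3(0) ⊕ J_1(0)

The characteristic polynomial is
  det(x·I − A) = x^4

Eigenvalues and multiplicities (the geometric multiplicity of λ is n − rank(A − λI), which equals the number of Jordan blocks for λ):
  λ = 0: algebraic multiplicity = 4, geometric multiplicity = 2

Determining the block sizes for each eigenvalue:
  λ = 0: with am = 4 and gm = 2, the partition is not yet determined (e.g. several partitions of 4 into 2 parts exist). Let N = A − (0)·I. Computing rank(N^1) = 2, rank(N^2) = 1, rank(N^3) = 0; the number of blocks of size ≥ j is rank(N^{j−1}) − rank(N^j), giving [2, 1, 1]. So we have 1 block(s) of size 3, 1 block(s) of size 1 → block sizes [3, 1]

Assembling the blocks gives a Jordan form
J =
  [0, 1, 0, 0]
  [0, 0, 1, 0]
  [0, 0, 0, 0]
  [0, 0, 0, 0]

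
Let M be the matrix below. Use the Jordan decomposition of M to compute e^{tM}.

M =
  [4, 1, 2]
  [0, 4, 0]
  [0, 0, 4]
e^{tM} =
  [exp(4*t), t*exp(4*t), 2*t*exp(4*t)]
  [0, exp(4*t), 0]
  [0, 0, exp(4*t)]

Strategy: write M = P · J · P⁻¹ where J is a Jordan canonical form, so e^{tM} = P · e^{tJ} · P⁻¹, and e^{tJ} can be computed block-by-block.

M has Jordan form
J =
  [4, 1, 0]
  [0, 4, 0]
  [0, 0, 4]
(up to reordering of blocks).

Per-block formulas:
  For a 1×1 block at λ = 4: exp(t · [4]) = [e^(4t)].
  For a 2×2 Jordan block J_2(4): exp(t · J_2(4)) = e^(4t)·(I + t·N), where N is the 2×2 nilpotent shift.

After assembling e^{tJ} and conjugating by P, we get:

e^{tM} =
  [exp(4*t), t*exp(4*t), 2*t*exp(4*t)]
  [0, exp(4*t), 0]
  [0, 0, exp(4*t)]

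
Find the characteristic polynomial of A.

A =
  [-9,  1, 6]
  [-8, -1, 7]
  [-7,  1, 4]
x^3 + 6*x^2 + 12*x + 8

Expanding det(x·I − A) (e.g. by cofactor expansion or by noting that A is similar to its Jordan form J, which has the same characteristic polynomial as A) gives
  χ_A(x) = x^3 + 6*x^2 + 12*x + 8
which factors as (x + 2)^3. The eigenvalues (with algebraic multiplicities) are λ = -2 with multiplicity 3.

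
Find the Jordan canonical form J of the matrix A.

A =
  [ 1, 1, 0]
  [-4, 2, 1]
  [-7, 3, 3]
J_3(2)

The characteristic polynomial is
  det(x·I − A) = x^3 - 6*x^2 + 12*x - 8 = (x - 2)^3

Eigenvalues and multiplicities (the geometric multiplicity of λ is n − rank(A − λI), which equals the number of Jordan blocks for λ):
  λ = 2: algebraic multiplicity = 3, geometric multiplicity = 1

Determining the block sizes for each eigenvalue:
  λ = 2: one block (gm = 1), so the single block has size am = 3 → block sizes [3]

Assembling the blocks gives a Jordan form
J =
  [2, 1, 0]
  [0, 2, 1]
  [0, 0, 2]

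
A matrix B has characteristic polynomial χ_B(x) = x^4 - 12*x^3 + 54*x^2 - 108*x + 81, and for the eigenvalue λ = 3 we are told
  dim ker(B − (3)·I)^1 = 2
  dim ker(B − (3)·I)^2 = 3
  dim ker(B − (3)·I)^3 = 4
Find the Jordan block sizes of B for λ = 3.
Block sizes for λ = 3: [3, 1]

From the dimensions of kernels of powers, the number of Jordan blocks of size at least j is d_j − d_{j−1} where d_j = dim ker(N^j) (with d_0 = 0). Computing the differences gives [2, 1, 1].
The number of blocks of size exactly k is (#blocks of size ≥ k) − (#blocks of size ≥ k + 1), so the partition is: 1 block(s) of size 1, 1 block(s) of size 3.
In nonincreasing order the block sizes are [3, 1].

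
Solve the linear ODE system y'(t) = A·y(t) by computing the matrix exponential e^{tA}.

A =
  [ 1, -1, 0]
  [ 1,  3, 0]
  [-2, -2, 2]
e^{tA} =
  [-t*exp(2*t) + exp(2*t), -t*exp(2*t), 0]
  [t*exp(2*t), t*exp(2*t) + exp(2*t), 0]
  [-2*t*exp(2*t), -2*t*exp(2*t), exp(2*t)]

Strategy: write A = P · J · P⁻¹ where J is a Jordan canonical form, so e^{tA} = P · e^{tJ} · P⁻¹, and e^{tJ} can be computed block-by-block.

A has Jordan form
J =
  [2, 1, 0]
  [0, 2, 0]
  [0, 0, 2]
(up to reordering of blocks).

Per-block formulas:
  For a 1×1 block at λ = 2: exp(t · [2]) = [e^(2t)].
  For a 2×2 Jordan block J_2(2): exp(t · J_2(2)) = e^(2t)·(I + t·N), where N is the 2×2 nilpotent shift.

After assembling e^{tJ} and conjugating by P, we get:

e^{tA} =
  [-t*exp(2*t) + exp(2*t), -t*exp(2*t), 0]
  [t*exp(2*t), t*exp(2*t) + exp(2*t), 0]
  [-2*t*exp(2*t), -2*t*exp(2*t), exp(2*t)]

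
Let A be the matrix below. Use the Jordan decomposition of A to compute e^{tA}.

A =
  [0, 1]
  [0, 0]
e^{tA} =
  [1, t]
  [0, 1]

Strategy: write A = P · J · P⁻¹ where J is a Jordan canonical form, so e^{tA} = P · e^{tJ} · P⁻¹, and e^{tJ} can be computed block-by-block.

A has Jordan form
J =
  [0, 1]
  [0, 0]
(up to reordering of blocks).

Per-block formulas:
  For a 2×2 Jordan block J_2(0): exp(t · J_2(0)) = e^(0t)·(I + t·N), where N is the 2×2 nilpotent shift.

After assembling e^{tJ} and conjugating by P, we get:

e^{tA} =
  [1, t]
  [0, 1]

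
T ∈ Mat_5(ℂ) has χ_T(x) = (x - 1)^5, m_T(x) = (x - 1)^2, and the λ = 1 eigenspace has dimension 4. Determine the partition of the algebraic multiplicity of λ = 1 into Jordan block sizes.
Block sizes for λ = 1: [2, 1, 1, 1]

Step 1 — from the characteristic polynomial, algebraic multiplicity of λ = 1 is 5. From dim ker(T − (1)·I) = 4, there are exactly 4 Jordan blocks for λ = 1.
Step 2 — from the minimal polynomial, the factor (x − 1)^2 tells us the largest block for λ = 1 has size 2.
Step 3 — with total size 5, 4 blocks, and largest block 2, the block sizes (in nonincreasing order) are [2, 1, 1, 1].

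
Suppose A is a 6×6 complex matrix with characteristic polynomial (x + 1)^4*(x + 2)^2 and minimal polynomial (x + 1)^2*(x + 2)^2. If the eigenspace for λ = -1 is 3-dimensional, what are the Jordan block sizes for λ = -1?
Block sizes for λ = -1: [2, 1, 1]

Step 1 — from the characteristic polynomial, algebraic multiplicity of λ = -1 is 4. From dim ker(A − (-1)·I) = 3, there are exactly 3 Jordan blocks for λ = -1.
Step 2 — from the minimal polynomial, the factor (x + 1)^2 tells us the largest block for λ = -1 has size 2.
Step 3 — with total size 4, 3 blocks, and largest block 2, the block sizes (in nonincreasing order) are [2, 1, 1].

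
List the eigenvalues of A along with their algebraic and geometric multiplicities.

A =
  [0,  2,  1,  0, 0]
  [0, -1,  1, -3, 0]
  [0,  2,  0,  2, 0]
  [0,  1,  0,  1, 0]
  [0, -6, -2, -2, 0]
λ = 0: alg = 5, geom = 3

Step 1 — factor the characteristic polynomial to read off the algebraic multiplicities:
  χ_A(x) = x^5

Step 2 — compute geometric multiplicities via the rank-nullity identity g(λ) = n − rank(A − λI):
  rank(A − (0)·I) = 2, so dim ker(A − (0)·I) = n − 2 = 3

Summary:
  λ = 0: algebraic multiplicity = 5, geometric multiplicity = 3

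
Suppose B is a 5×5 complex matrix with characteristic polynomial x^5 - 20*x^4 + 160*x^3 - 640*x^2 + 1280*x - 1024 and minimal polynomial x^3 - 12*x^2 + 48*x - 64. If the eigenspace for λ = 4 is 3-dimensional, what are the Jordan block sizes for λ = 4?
Block sizes for λ = 4: [3, 1, 1]

Step 1 — from the characteristic polynomial, algebraic multiplicity of λ = 4 is 5. From dim ker(B − (4)·I) = 3, there are exactly 3 Jordan blocks for λ = 4.
Step 2 — from the minimal polynomial, the factor (x − 4)^3 tells us the largest block for λ = 4 has size 3.
Step 3 — with total size 5, 3 blocks, and largest block 3, the block sizes (in nonincreasing order) are [3, 1, 1].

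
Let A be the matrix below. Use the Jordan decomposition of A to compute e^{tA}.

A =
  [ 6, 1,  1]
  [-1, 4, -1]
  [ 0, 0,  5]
e^{tA} =
  [t*exp(5*t) + exp(5*t), t*exp(5*t), t*exp(5*t)]
  [-t*exp(5*t), -t*exp(5*t) + exp(5*t), -t*exp(5*t)]
  [0, 0, exp(5*t)]

Strategy: write A = P · J · P⁻¹ where J is a Jordan canonical form, so e^{tA} = P · e^{tJ} · P⁻¹, and e^{tJ} can be computed block-by-block.

A has Jordan form
J =
  [5, 1, 0]
  [0, 5, 0]
  [0, 0, 5]
(up to reordering of blocks).

Per-block formulas:
  For a 1×1 block at λ = 5: exp(t · [5]) = [e^(5t)].
  For a 2×2 Jordan block J_2(5): exp(t · J_2(5)) = e^(5t)·(I + t·N), where N is the 2×2 nilpotent shift.

After assembling e^{tJ} and conjugating by P, we get:

e^{tA} =
  [t*exp(5*t) + exp(5*t), t*exp(5*t), t*exp(5*t)]
  [-t*exp(5*t), -t*exp(5*t) + exp(5*t), -t*exp(5*t)]
  [0, 0, exp(5*t)]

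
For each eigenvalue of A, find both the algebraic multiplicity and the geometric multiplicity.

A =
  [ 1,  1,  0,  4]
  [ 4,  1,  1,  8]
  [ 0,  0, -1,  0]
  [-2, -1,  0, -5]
λ = -1: alg = 4, geom = 2

Step 1 — factor the characteristic polynomial to read off the algebraic multiplicities:
  χ_A(x) = (x + 1)^4

Step 2 — compute geometric multiplicities via the rank-nullity identity g(λ) = n − rank(A − λI):
  rank(A − (-1)·I) = 2, so dim ker(A − (-1)·I) = n − 2 = 2

Summary:
  λ = -1: algebraic multiplicity = 4, geometric multiplicity = 2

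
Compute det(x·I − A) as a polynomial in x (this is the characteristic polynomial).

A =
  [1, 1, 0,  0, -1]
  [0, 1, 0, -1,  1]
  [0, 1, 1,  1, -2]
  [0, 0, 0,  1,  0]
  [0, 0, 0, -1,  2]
x^5 - 6*x^4 + 14*x^3 - 16*x^2 + 9*x - 2

Expanding det(x·I − A) (e.g. by cofactor expansion or by noting that A is similar to its Jordan form J, which has the same characteristic polynomial as A) gives
  χ_A(x) = x^5 - 6*x^4 + 14*x^3 - 16*x^2 + 9*x - 2
which factors as (x - 2)*(x - 1)^4. The eigenvalues (with algebraic multiplicities) are λ = 1 with multiplicity 4, λ = 2 with multiplicity 1.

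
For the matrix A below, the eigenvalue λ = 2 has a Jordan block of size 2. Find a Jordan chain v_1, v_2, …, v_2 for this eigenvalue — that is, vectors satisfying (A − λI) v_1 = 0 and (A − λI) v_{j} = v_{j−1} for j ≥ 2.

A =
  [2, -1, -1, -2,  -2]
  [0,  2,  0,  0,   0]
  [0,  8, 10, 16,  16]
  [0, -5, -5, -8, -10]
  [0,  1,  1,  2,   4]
A Jordan chain for λ = 2 of length 2:
v_1 = (-1, 0, 8, -5, 1)ᵀ
v_2 = (0, 1, 0, 0, 0)ᵀ

Let N = A − (2)·I. We want v_2 with N^2 v_2 = 0 but N^1 v_2 ≠ 0; then v_{j-1} := N · v_j for j = 2, …, 2.

Pick v_2 = (0, 1, 0, 0, 0)ᵀ.
Then v_1 = N · v_2 = (-1, 0, 8, -5, 1)ᵀ.

Sanity check: (A − (2)·I) v_1 = (0, 0, 0, 0, 0)ᵀ = 0. ✓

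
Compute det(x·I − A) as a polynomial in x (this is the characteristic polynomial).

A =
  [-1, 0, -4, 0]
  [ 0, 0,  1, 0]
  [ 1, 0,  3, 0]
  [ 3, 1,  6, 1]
x^4 - 3*x^3 + 3*x^2 - x

Expanding det(x·I − A) (e.g. by cofactor expansion or by noting that A is similar to its Jordan form J, which has the same characteristic polynomial as A) gives
  χ_A(x) = x^4 - 3*x^3 + 3*x^2 - x
which factors as x*(x - 1)^3. The eigenvalues (with algebraic multiplicities) are λ = 0 with multiplicity 1, λ = 1 with multiplicity 3.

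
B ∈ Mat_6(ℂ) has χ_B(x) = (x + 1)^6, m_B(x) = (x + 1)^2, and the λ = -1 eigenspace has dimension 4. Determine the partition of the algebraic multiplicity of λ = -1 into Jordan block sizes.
Block sizes for λ = -1: [2, 2, 1, 1]

Step 1 — from the characteristic polynomial, algebraic multiplicity of λ = -1 is 6. From dim ker(B − (-1)·I) = 4, there are exactly 4 Jordan blocks for λ = -1.
Step 2 — from the minimal polynomial, the factor (x + 1)^2 tells us the largest block for λ = -1 has size 2.
Step 3 — with total size 6, 4 blocks, and largest block 2, the block sizes (in nonincreasing order) are [2, 2, 1, 1].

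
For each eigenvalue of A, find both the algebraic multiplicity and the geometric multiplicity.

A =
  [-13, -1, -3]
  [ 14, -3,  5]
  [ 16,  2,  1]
λ = -5: alg = 3, geom = 1

Step 1 — factor the characteristic polynomial to read off the algebraic multiplicities:
  χ_A(x) = (x + 5)^3

Step 2 — compute geometric multiplicities via the rank-nullity identity g(λ) = n − rank(A − λI):
  rank(A − (-5)·I) = 2, so dim ker(A − (-5)·I) = n − 2 = 1

Summary:
  λ = -5: algebraic multiplicity = 3, geometric multiplicity = 1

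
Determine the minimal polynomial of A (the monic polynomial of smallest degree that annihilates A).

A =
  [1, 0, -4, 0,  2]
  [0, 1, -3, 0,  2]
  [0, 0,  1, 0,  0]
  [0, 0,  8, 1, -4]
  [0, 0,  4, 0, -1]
x^3 - x^2 - x + 1

The characteristic polynomial is χ_A(x) = (x - 1)^4*(x + 1), so the eigenvalues are known. The minimal polynomial is
  m_A(x) = Π_λ (x − λ)^{k_λ}
where k_λ is the size of the *largest* Jordan block for λ (equivalently, the smallest k with (A − λI)^k v = 0 for every generalised eigenvector v of λ).

  λ = -1: largest Jordan block has size 1, contributing (x + 1)
  λ = 1: largest Jordan block has size 2, contributing (x − 1)^2

So m_A(x) = (x - 1)^2*(x + 1) = x^3 - x^2 - x + 1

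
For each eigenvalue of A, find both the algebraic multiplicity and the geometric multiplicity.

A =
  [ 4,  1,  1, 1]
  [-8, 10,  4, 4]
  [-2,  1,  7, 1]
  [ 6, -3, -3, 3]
λ = 6: alg = 4, geom = 3

Step 1 — factor the characteristic polynomial to read off the algebraic multiplicities:
  χ_A(x) = (x - 6)^4

Step 2 — compute geometric multiplicities via the rank-nullity identity g(λ) = n − rank(A − λI):
  rank(A − (6)·I) = 1, so dim ker(A − (6)·I) = n − 1 = 3

Summary:
  λ = 6: algebraic multiplicity = 4, geometric multiplicity = 3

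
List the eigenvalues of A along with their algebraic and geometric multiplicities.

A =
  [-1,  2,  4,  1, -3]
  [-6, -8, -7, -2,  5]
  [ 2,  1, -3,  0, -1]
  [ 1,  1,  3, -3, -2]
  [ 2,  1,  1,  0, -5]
λ = -4: alg = 5, geom = 2

Step 1 — factor the characteristic polynomial to read off the algebraic multiplicities:
  χ_A(x) = (x + 4)^5

Step 2 — compute geometric multiplicities via the rank-nullity identity g(λ) = n − rank(A − λI):
  rank(A − (-4)·I) = 3, so dim ker(A − (-4)·I) = n − 3 = 2

Summary:
  λ = -4: algebraic multiplicity = 5, geometric multiplicity = 2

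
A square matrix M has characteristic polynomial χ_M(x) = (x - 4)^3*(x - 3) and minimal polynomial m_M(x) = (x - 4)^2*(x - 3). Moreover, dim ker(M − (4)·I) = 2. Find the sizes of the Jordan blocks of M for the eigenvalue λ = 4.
Block sizes for λ = 4: [2, 1]

Step 1 — from the characteristic polynomial, algebraic multiplicity of λ = 4 is 3. From dim ker(M − (4)·I) = 2, there are exactly 2 Jordan blocks for λ = 4.
Step 2 — from the minimal polynomial, the factor (x − 4)^2 tells us the largest block for λ = 4 has size 2.
Step 3 — with total size 3, 2 blocks, and largest block 2, the block sizes (in nonincreasing order) are [2, 1].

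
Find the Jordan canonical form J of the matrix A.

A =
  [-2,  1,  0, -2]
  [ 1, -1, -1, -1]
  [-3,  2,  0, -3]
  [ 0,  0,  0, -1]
J_3(-1) ⊕ J_1(-1)

The characteristic polynomial is
  det(x·I − A) = x^4 + 4*x^3 + 6*x^2 + 4*x + 1 = (x + 1)^4

Eigenvalues and multiplicities (the geometric multiplicity of λ is n − rank(A − λI), which equals the number of Jordan blocks for λ):
  λ = -1: algebraic multiplicity = 4, geometric multiplicity = 2

Determining the block sizes for each eigenvalue:
  λ = -1: with am = 4 and gm = 2, the partition is not yet determined (e.g. several partitions of 4 into 2 parts exist). Let N = A − (-1)·I. Computing rank(N^1) = 2, rank(N^2) = 1, rank(N^3) = 0; the number of blocks of size ≥ j is rank(N^{j−1}) − rank(N^j), giving [2, 1, 1]. So we have 1 block(s) of size 3, 1 block(s) of size 1 → block sizes [3, 1]

Assembling the blocks gives a Jordan form
J =
  [-1,  1,  0,  0]
  [ 0, -1,  1,  0]
  [ 0,  0, -1,  0]
  [ 0,  0,  0, -1]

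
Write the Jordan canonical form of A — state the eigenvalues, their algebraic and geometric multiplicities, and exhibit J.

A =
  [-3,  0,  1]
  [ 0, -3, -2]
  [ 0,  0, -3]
J_2(-3) ⊕ J_1(-3)

The characteristic polynomial is
  det(x·I − A) = x^3 + 9*x^2 + 27*x + 27 = (x + 3)^3

Eigenvalues and multiplicities (the geometric multiplicity of λ is n − rank(A − λI), which equals the number of Jordan blocks for λ):
  λ = -3: algebraic multiplicity = 3, geometric multiplicity = 2

Determining the block sizes for each eigenvalue:
  λ = -3: 2 blocks summing to 3 forces exactly one block of size 2 and the rest size 1 → block sizes [2, 1]

Assembling the blocks gives a Jordan form
J =
  [-3,  1,  0]
  [ 0, -3,  0]
  [ 0,  0, -3]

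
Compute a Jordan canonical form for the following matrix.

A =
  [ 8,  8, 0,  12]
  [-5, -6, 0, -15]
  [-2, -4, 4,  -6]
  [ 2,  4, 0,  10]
J_2(4) ⊕ J_1(4) ⊕ J_1(4)

The characteristic polynomial is
  det(x·I − A) = x^4 - 16*x^3 + 96*x^2 - 256*x + 256 = (x - 4)^4

Eigenvalues and multiplicities (the geometric multiplicity of λ is n − rank(A − λI), which equals the number of Jordan blocks for λ):
  λ = 4: algebraic multiplicity = 4, geometric multiplicity = 3

Determining the block sizes for each eigenvalue:
  λ = 4: 3 blocks summing to 4 forces exactly one block of size 2 and the rest size 1 → block sizes [2, 1, 1]

Assembling the blocks gives a Jordan form
J =
  [4, 1, 0, 0]
  [0, 4, 0, 0]
  [0, 0, 4, 0]
  [0, 0, 0, 4]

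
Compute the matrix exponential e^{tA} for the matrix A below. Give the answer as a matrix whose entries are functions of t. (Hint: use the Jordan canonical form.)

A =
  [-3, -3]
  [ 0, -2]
e^{tA} =
  [exp(-3*t), -3*exp(-2*t) + 3*exp(-3*t)]
  [0, exp(-2*t)]

Strategy: write A = P · J · P⁻¹ where J is a Jordan canonical form, so e^{tA} = P · e^{tJ} · P⁻¹, and e^{tJ} can be computed block-by-block.

A has Jordan form
J =
  [-3,  0]
  [ 0, -2]
(up to reordering of blocks).

Per-block formulas:
  For a 1×1 block at λ = -3: exp(t · [-3]) = [e^(-3t)].
  For a 1×1 block at λ = -2: exp(t · [-2]) = [e^(-2t)].

After assembling e^{tJ} and conjugating by P, we get:

e^{tA} =
  [exp(-3*t), -3*exp(-2*t) + 3*exp(-3*t)]
  [0, exp(-2*t)]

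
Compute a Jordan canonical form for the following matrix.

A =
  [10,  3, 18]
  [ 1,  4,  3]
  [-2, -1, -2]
J_3(4)

The characteristic polynomial is
  det(x·I − A) = x^3 - 12*x^2 + 48*x - 64 = (x - 4)^3

Eigenvalues and multiplicities (the geometric multiplicity of λ is n − rank(A − λI), which equals the number of Jordan blocks for λ):
  λ = 4: algebraic multiplicity = 3, geometric multiplicity = 1

Determining the block sizes for each eigenvalue:
  λ = 4: one block (gm = 1), so the single block has size am = 3 → block sizes [3]

Assembling the blocks gives a Jordan form
J =
  [4, 1, 0]
  [0, 4, 1]
  [0, 0, 4]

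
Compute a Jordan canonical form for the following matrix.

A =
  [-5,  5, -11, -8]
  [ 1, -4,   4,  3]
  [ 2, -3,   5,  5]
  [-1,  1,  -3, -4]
J_2(-2) ⊕ J_2(-2)

The characteristic polynomial is
  det(x·I − A) = x^4 + 8*x^3 + 24*x^2 + 32*x + 16 = (x + 2)^4

Eigenvalues and multiplicities (the geometric multiplicity of λ is n − rank(A − λI), which equals the number of Jordan blocks for λ):
  λ = -2: algebraic multiplicity = 4, geometric multiplicity = 2

Determining the block sizes for each eigenvalue:
  λ = -2: with am = 4 and gm = 2, the partition is not yet determined (e.g. several partitions of 4 into 2 parts exist). Let N = A − (-2)·I. Computing rank(N^1) = 2, rank(N^2) = 0; the number of blocks of size ≥ j is rank(N^{j−1}) − rank(N^j), giving [2, 2]. So we have 2 block(s) of size 2 → block sizes [2, 2]

Assembling the blocks gives a Jordan form
J =
  [-2,  1,  0,  0]
  [ 0, -2,  0,  0]
  [ 0,  0, -2,  1]
  [ 0,  0,  0, -2]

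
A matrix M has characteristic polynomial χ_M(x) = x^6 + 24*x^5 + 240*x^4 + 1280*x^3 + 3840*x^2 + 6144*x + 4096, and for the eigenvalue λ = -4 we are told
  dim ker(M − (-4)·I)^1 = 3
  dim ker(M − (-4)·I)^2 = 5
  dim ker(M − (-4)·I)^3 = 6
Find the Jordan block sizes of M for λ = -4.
Block sizes for λ = -4: [3, 2, 1]

From the dimensions of kernels of powers, the number of Jordan blocks of size at least j is d_j − d_{j−1} where d_j = dim ker(N^j) (with d_0 = 0). Computing the differences gives [3, 2, 1].
The number of blocks of size exactly k is (#blocks of size ≥ k) − (#blocks of size ≥ k + 1), so the partition is: 1 block(s) of size 1, 1 block(s) of size 2, 1 block(s) of size 3.
In nonincreasing order the block sizes are [3, 2, 1].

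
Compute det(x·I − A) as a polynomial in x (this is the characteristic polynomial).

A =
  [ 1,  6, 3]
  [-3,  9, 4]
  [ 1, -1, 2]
x^3 - 12*x^2 + 48*x - 64

Expanding det(x·I − A) (e.g. by cofactor expansion or by noting that A is similar to its Jordan form J, which has the same characteristic polynomial as A) gives
  χ_A(x) = x^3 - 12*x^2 + 48*x - 64
which factors as (x - 4)^3. The eigenvalues (with algebraic multiplicities) are λ = 4 with multiplicity 3.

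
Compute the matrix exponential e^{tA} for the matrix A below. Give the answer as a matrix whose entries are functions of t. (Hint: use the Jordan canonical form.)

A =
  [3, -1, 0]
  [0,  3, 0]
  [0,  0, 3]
e^{tA} =
  [exp(3*t), -t*exp(3*t), 0]
  [0, exp(3*t), 0]
  [0, 0, exp(3*t)]

Strategy: write A = P · J · P⁻¹ where J is a Jordan canonical form, so e^{tA} = P · e^{tJ} · P⁻¹, and e^{tJ} can be computed block-by-block.

A has Jordan form
J =
  [3, 1, 0]
  [0, 3, 0]
  [0, 0, 3]
(up to reordering of blocks).

Per-block formulas:
  For a 1×1 block at λ = 3: exp(t · [3]) = [e^(3t)].
  For a 2×2 Jordan block J_2(3): exp(t · J_2(3)) = e^(3t)·(I + t·N), where N is the 2×2 nilpotent shift.

After assembling e^{tJ} and conjugating by P, we get:

e^{tA} =
  [exp(3*t), -t*exp(3*t), 0]
  [0, exp(3*t), 0]
  [0, 0, exp(3*t)]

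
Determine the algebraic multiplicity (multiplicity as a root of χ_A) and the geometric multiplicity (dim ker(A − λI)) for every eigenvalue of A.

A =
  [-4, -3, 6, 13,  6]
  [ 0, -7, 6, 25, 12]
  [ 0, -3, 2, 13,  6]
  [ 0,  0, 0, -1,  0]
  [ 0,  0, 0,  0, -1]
λ = -4: alg = 2, geom = 2; λ = -1: alg = 3, geom = 2

Step 1 — factor the characteristic polynomial to read off the algebraic multiplicities:
  χ_A(x) = (x + 1)^3*(x + 4)^2

Step 2 — compute geometric multiplicities via the rank-nullity identity g(λ) = n − rank(A − λI):
  rank(A − (-4)·I) = 3, so dim ker(A − (-4)·I) = n − 3 = 2
  rank(A − (-1)·I) = 3, so dim ker(A − (-1)·I) = n − 3 = 2

Summary:
  λ = -4: algebraic multiplicity = 2, geometric multiplicity = 2
  λ = -1: algebraic multiplicity = 3, geometric multiplicity = 2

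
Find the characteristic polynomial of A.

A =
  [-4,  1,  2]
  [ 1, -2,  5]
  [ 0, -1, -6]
x^3 + 12*x^2 + 48*x + 64

Expanding det(x·I − A) (e.g. by cofactor expansion or by noting that A is similar to its Jordan form J, which has the same characteristic polynomial as A) gives
  χ_A(x) = x^3 + 12*x^2 + 48*x + 64
which factors as (x + 4)^3. The eigenvalues (with algebraic multiplicities) are λ = -4 with multiplicity 3.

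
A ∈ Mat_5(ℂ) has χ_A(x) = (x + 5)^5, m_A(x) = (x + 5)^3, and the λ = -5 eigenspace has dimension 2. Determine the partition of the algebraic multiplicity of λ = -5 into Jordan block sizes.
Block sizes for λ = -5: [3, 2]

Step 1 — from the characteristic polynomial, algebraic multiplicity of λ = -5 is 5. From dim ker(A − (-5)·I) = 2, there are exactly 2 Jordan blocks for λ = -5.
Step 2 — from the minimal polynomial, the factor (x + 5)^3 tells us the largest block for λ = -5 has size 3.
Step 3 — with total size 5, 2 blocks, and largest block 3, the block sizes (in nonincreasing order) are [3, 2].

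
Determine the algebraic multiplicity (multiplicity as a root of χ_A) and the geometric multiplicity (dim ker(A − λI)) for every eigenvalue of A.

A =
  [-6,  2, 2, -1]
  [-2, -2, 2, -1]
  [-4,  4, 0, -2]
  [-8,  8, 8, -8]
λ = -4: alg = 4, geom = 3

Step 1 — factor the characteristic polynomial to read off the algebraic multiplicities:
  χ_A(x) = (x + 4)^4

Step 2 — compute geometric multiplicities via the rank-nullity identity g(λ) = n − rank(A − λI):
  rank(A − (-4)·I) = 1, so dim ker(A − (-4)·I) = n − 1 = 3

Summary:
  λ = -4: algebraic multiplicity = 4, geometric multiplicity = 3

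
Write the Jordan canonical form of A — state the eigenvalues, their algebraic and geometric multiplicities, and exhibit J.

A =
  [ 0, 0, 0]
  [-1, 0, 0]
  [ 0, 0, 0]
J_2(0) ⊕ J_1(0)

The characteristic polynomial is
  det(x·I − A) = x^3

Eigenvalues and multiplicities (the geometric multiplicity of λ is n − rank(A − λI), which equals the number of Jordan blocks for λ):
  λ = 0: algebraic multiplicity = 3, geometric multiplicity = 2

Determining the block sizes for each eigenvalue:
  λ = 0: 2 blocks summing to 3 forces exactly one block of size 2 and the rest size 1 → block sizes [2, 1]

Assembling the blocks gives a Jordan form
J =
  [0, 1, 0]
  [0, 0, 0]
  [0, 0, 0]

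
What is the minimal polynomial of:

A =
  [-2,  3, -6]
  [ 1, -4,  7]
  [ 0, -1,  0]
x^3 + 6*x^2 + 12*x + 8

The characteristic polynomial is χ_A(x) = (x + 2)^3, so the eigenvalues are known. The minimal polynomial is
  m_A(x) = Π_λ (x − λ)^{k_λ}
where k_λ is the size of the *largest* Jordan block for λ (equivalently, the smallest k with (A − λI)^k v = 0 for every generalised eigenvector v of λ).

  λ = -2: largest Jordan block has size 3, contributing (x + 2)^3

So m_A(x) = (x + 2)^3 = x^3 + 6*x^2 + 12*x + 8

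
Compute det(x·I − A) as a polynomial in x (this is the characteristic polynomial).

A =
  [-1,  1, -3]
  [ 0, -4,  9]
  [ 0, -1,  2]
x^3 + 3*x^2 + 3*x + 1

Expanding det(x·I − A) (e.g. by cofactor expansion or by noting that A is similar to its Jordan form J, which has the same characteristic polynomial as A) gives
  χ_A(x) = x^3 + 3*x^2 + 3*x + 1
which factors as (x + 1)^3. The eigenvalues (with algebraic multiplicities) are λ = -1 with multiplicity 3.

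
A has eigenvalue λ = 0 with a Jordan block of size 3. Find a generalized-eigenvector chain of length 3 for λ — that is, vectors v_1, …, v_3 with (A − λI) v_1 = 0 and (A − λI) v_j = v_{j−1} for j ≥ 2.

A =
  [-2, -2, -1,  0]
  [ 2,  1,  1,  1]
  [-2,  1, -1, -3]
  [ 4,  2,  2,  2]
A Jordan chain for λ = 0 of length 3:
v_1 = (2, 0, -4, 0)ᵀ
v_2 = (-2, 2, -2, 4)ᵀ
v_3 = (1, 0, 0, 0)ᵀ

Let N = A − (0)·I. We want v_3 with N^3 v_3 = 0 but N^2 v_3 ≠ 0; then v_{j-1} := N · v_j for j = 3, …, 2.

Pick v_3 = (1, 0, 0, 0)ᵀ.
Then v_2 = N · v_3 = (-2, 2, -2, 4)ᵀ.
Then v_1 = N · v_2 = (2, 0, -4, 0)ᵀ.

Sanity check: (A − (0)·I) v_1 = (0, 0, 0, 0)ᵀ = 0. ✓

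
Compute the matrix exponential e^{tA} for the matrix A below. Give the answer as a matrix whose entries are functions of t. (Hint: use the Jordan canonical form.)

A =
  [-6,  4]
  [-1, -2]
e^{tA} =
  [-2*t*exp(-4*t) + exp(-4*t), 4*t*exp(-4*t)]
  [-t*exp(-4*t), 2*t*exp(-4*t) + exp(-4*t)]

Strategy: write A = P · J · P⁻¹ where J is a Jordan canonical form, so e^{tA} = P · e^{tJ} · P⁻¹, and e^{tJ} can be computed block-by-block.

A has Jordan form
J =
  [-4,  1]
  [ 0, -4]
(up to reordering of blocks).

Per-block formulas:
  For a 2×2 Jordan block J_2(-4): exp(t · J_2(-4)) = e^(-4t)·(I + t·N), where N is the 2×2 nilpotent shift.

After assembling e^{tJ} and conjugating by P, we get:

e^{tA} =
  [-2*t*exp(-4*t) + exp(-4*t), 4*t*exp(-4*t)]
  [-t*exp(-4*t), 2*t*exp(-4*t) + exp(-4*t)]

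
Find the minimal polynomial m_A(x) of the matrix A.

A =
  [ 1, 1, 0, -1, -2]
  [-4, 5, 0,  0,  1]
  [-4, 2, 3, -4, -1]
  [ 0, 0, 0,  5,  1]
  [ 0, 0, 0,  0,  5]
x^4 - 16*x^3 + 94*x^2 - 240*x + 225

The characteristic polynomial is χ_A(x) = (x - 5)^2*(x - 3)^3, so the eigenvalues are known. The minimal polynomial is
  m_A(x) = Π_λ (x − λ)^{k_λ}
where k_λ is the size of the *largest* Jordan block for λ (equivalently, the smallest k with (A − λI)^k v = 0 for every generalised eigenvector v of λ).

  λ = 3: largest Jordan block has size 2, contributing (x − 3)^2
  λ = 5: largest Jordan block has size 2, contributing (x − 5)^2

So m_A(x) = (x - 5)^2*(x - 3)^2 = x^4 - 16*x^3 + 94*x^2 - 240*x + 225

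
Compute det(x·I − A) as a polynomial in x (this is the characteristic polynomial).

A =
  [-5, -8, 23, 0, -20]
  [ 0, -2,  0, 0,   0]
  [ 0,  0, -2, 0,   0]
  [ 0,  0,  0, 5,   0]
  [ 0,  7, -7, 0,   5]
x^5 - x^4 - 41*x^3 + 5*x^2 + 400*x + 500

Expanding det(x·I − A) (e.g. by cofactor expansion or by noting that A is similar to its Jordan form J, which has the same characteristic polynomial as A) gives
  χ_A(x) = x^5 - x^4 - 41*x^3 + 5*x^2 + 400*x + 500
which factors as (x - 5)^2*(x + 2)^2*(x + 5). The eigenvalues (with algebraic multiplicities) are λ = -5 with multiplicity 1, λ = -2 with multiplicity 2, λ = 5 with multiplicity 2.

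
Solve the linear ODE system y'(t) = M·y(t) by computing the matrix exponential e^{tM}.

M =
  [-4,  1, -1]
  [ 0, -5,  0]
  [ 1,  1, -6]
e^{tM} =
  [t*exp(-5*t) + exp(-5*t), t*exp(-5*t), -t*exp(-5*t)]
  [0, exp(-5*t), 0]
  [t*exp(-5*t), t*exp(-5*t), -t*exp(-5*t) + exp(-5*t)]

Strategy: write M = P · J · P⁻¹ where J is a Jordan canonical form, so e^{tM} = P · e^{tJ} · P⁻¹, and e^{tJ} can be computed block-by-block.

M has Jordan form
J =
  [-5,  1,  0]
  [ 0, -5,  0]
  [ 0,  0, -5]
(up to reordering of blocks).

Per-block formulas:
  For a 1×1 block at λ = -5: exp(t · [-5]) = [e^(-5t)].
  For a 2×2 Jordan block J_2(-5): exp(t · J_2(-5)) = e^(-5t)·(I + t·N), where N is the 2×2 nilpotent shift.

After assembling e^{tJ} and conjugating by P, we get:

e^{tM} =
  [t*exp(-5*t) + exp(-5*t), t*exp(-5*t), -t*exp(-5*t)]
  [0, exp(-5*t), 0]
  [t*exp(-5*t), t*exp(-5*t), -t*exp(-5*t) + exp(-5*t)]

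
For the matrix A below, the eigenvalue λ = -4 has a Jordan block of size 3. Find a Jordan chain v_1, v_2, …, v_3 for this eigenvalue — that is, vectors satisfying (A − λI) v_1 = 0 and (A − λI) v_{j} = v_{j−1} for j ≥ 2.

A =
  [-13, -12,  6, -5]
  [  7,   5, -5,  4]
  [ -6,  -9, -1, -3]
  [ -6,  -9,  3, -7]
A Jordan chain for λ = -4 of length 3:
v_1 = (-9, 6, -9, -9)ᵀ
v_2 = (-9, 7, -6, -6)ᵀ
v_3 = (1, 0, 0, 0)ᵀ

Let N = A − (-4)·I. We want v_3 with N^3 v_3 = 0 but N^2 v_3 ≠ 0; then v_{j-1} := N · v_j for j = 3, …, 2.

Pick v_3 = (1, 0, 0, 0)ᵀ.
Then v_2 = N · v_3 = (-9, 7, -6, -6)ᵀ.
Then v_1 = N · v_2 = (-9, 6, -9, -9)ᵀ.

Sanity check: (A − (-4)·I) v_1 = (0, 0, 0, 0)ᵀ = 0. ✓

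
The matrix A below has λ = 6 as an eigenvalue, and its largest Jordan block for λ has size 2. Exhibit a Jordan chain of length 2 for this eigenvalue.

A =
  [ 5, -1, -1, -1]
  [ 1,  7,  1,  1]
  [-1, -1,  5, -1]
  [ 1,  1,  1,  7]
A Jordan chain for λ = 6 of length 2:
v_1 = (-1, 1, -1, 1)ᵀ
v_2 = (1, 0, 0, 0)ᵀ

Let N = A − (6)·I. We want v_2 with N^2 v_2 = 0 but N^1 v_2 ≠ 0; then v_{j-1} := N · v_j for j = 2, …, 2.

Pick v_2 = (1, 0, 0, 0)ᵀ.
Then v_1 = N · v_2 = (-1, 1, -1, 1)ᵀ.

Sanity check: (A − (6)·I) v_1 = (0, 0, 0, 0)ᵀ = 0. ✓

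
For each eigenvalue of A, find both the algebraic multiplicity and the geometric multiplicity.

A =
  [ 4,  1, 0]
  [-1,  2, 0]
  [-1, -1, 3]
λ = 3: alg = 3, geom = 2

Step 1 — factor the characteristic polynomial to read off the algebraic multiplicities:
  χ_A(x) = (x - 3)^3

Step 2 — compute geometric multiplicities via the rank-nullity identity g(λ) = n − rank(A − λI):
  rank(A − (3)·I) = 1, so dim ker(A − (3)·I) = n − 1 = 2

Summary:
  λ = 3: algebraic multiplicity = 3, geometric multiplicity = 2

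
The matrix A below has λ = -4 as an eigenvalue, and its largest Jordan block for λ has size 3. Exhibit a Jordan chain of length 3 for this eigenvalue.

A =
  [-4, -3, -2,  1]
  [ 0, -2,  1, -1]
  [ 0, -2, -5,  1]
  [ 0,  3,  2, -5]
A Jordan chain for λ = -4 of length 3:
v_1 = (1, -1, 1, -1)ᵀ
v_2 = (-3, 2, -2, 3)ᵀ
v_3 = (0, 1, 0, 0)ᵀ

Let N = A − (-4)·I. We want v_3 with N^3 v_3 = 0 but N^2 v_3 ≠ 0; then v_{j-1} := N · v_j for j = 3, …, 2.

Pick v_3 = (0, 1, 0, 0)ᵀ.
Then v_2 = N · v_3 = (-3, 2, -2, 3)ᵀ.
Then v_1 = N · v_2 = (1, -1, 1, -1)ᵀ.

Sanity check: (A − (-4)·I) v_1 = (0, 0, 0, 0)ᵀ = 0. ✓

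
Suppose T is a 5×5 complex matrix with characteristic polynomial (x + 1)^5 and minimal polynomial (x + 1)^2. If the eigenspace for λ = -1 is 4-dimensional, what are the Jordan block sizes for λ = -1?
Block sizes for λ = -1: [2, 1, 1, 1]

Step 1 — from the characteristic polynomial, algebraic multiplicity of λ = -1 is 5. From dim ker(T − (-1)·I) = 4, there are exactly 4 Jordan blocks for λ = -1.
Step 2 — from the minimal polynomial, the factor (x + 1)^2 tells us the largest block for λ = -1 has size 2.
Step 3 — with total size 5, 4 blocks, and largest block 2, the block sizes (in nonincreasing order) are [2, 1, 1, 1].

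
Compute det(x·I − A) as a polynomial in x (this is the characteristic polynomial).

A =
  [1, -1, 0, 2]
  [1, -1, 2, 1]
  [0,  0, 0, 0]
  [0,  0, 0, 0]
x^4

Expanding det(x·I − A) (e.g. by cofactor expansion or by noting that A is similar to its Jordan form J, which has the same characteristic polynomial as A) gives
  χ_A(x) = x^4
which factors as x^4. The eigenvalues (with algebraic multiplicities) are λ = 0 with multiplicity 4.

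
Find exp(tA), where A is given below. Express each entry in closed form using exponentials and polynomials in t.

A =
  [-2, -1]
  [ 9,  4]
e^{tA} =
  [-3*t*exp(t) + exp(t), -t*exp(t)]
  [9*t*exp(t), 3*t*exp(t) + exp(t)]

Strategy: write A = P · J · P⁻¹ where J is a Jordan canonical form, so e^{tA} = P · e^{tJ} · P⁻¹, and e^{tJ} can be computed block-by-block.

A has Jordan form
J =
  [1, 1]
  [0, 1]
(up to reordering of blocks).

Per-block formulas:
  For a 2×2 Jordan block J_2(1): exp(t · J_2(1)) = e^(1t)·(I + t·N), where N is the 2×2 nilpotent shift.

After assembling e^{tJ} and conjugating by P, we get:

e^{tA} =
  [-3*t*exp(t) + exp(t), -t*exp(t)]
  [9*t*exp(t), 3*t*exp(t) + exp(t)]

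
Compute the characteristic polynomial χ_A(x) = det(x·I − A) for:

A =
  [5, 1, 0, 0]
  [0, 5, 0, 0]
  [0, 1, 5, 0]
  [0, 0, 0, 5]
x^4 - 20*x^3 + 150*x^2 - 500*x + 625

Expanding det(x·I − A) (e.g. by cofactor expansion or by noting that A is similar to its Jordan form J, which has the same characteristic polynomial as A) gives
  χ_A(x) = x^4 - 20*x^3 + 150*x^2 - 500*x + 625
which factors as (x - 5)^4. The eigenvalues (with algebraic multiplicities) are λ = 5 with multiplicity 4.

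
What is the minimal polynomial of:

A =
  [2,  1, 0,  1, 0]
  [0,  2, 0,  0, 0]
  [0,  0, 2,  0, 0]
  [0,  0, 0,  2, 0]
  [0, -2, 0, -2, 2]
x^2 - 4*x + 4

The characteristic polynomial is χ_A(x) = (x - 2)^5, so the eigenvalues are known. The minimal polynomial is
  m_A(x) = Π_λ (x − λ)^{k_λ}
where k_λ is the size of the *largest* Jordan block for λ (equivalently, the smallest k with (A − λI)^k v = 0 for every generalised eigenvector v of λ).

  λ = 2: largest Jordan block has size 2, contributing (x − 2)^2

So m_A(x) = (x - 2)^2 = x^2 - 4*x + 4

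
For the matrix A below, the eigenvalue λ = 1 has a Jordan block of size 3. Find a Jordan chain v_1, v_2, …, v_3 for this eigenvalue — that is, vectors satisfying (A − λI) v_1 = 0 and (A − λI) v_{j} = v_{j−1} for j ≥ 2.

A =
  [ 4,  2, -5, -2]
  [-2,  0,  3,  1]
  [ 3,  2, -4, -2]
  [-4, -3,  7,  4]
A Jordan chain for λ = 1 of length 3:
v_1 = (-2, 1, -2, 3)ᵀ
v_2 = (3, -2, 3, -4)ᵀ
v_3 = (1, 0, 0, 0)ᵀ

Let N = A − (1)·I. We want v_3 with N^3 v_3 = 0 but N^2 v_3 ≠ 0; then v_{j-1} := N · v_j for j = 3, …, 2.

Pick v_3 = (1, 0, 0, 0)ᵀ.
Then v_2 = N · v_3 = (3, -2, 3, -4)ᵀ.
Then v_1 = N · v_2 = (-2, 1, -2, 3)ᵀ.

Sanity check: (A − (1)·I) v_1 = (0, 0, 0, 0)ᵀ = 0. ✓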